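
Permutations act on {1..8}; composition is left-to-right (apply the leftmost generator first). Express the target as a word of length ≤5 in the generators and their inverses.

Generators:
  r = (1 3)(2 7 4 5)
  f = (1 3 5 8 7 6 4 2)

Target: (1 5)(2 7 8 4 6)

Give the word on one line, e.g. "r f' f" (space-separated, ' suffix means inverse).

f' r r r

  after f': (1 2 4 6 7 8 5 3)
  after r: (1 7 8 2 5)(4 6)
  after r: (1 4 6 5 3)(7 8)
  after r: (1 5)(2 7 8 4 6)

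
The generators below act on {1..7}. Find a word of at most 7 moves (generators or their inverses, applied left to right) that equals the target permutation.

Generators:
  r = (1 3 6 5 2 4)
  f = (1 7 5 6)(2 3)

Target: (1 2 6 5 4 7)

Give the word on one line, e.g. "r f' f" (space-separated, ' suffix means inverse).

  after f': (1 6 5 7)(2 3)
  after r: (1 5 7 3 4)(2 6)
  after f: (1 6 3 4 7 2)
  after r: (1 5 2 3)(4 7)
  after r: (1 2 6 5 4 7)

f' r f r r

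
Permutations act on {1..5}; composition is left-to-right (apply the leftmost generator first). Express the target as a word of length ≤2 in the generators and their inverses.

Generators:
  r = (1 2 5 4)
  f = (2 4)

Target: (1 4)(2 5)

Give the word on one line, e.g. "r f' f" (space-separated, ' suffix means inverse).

r f'

  after r: (1 2 5 4)
  after f': (1 4)(2 5)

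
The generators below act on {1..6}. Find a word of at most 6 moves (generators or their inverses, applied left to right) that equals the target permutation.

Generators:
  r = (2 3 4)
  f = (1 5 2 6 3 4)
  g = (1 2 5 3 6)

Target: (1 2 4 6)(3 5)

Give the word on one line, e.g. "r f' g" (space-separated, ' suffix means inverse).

r g' r' g' r'

  after r: (2 3 4)
  after g': (1 6 3 4)(2 5)
  after r': (1 6 2 5 4)
  after g': (1 3 5 4 6)
  after r': (1 2 4 6)(3 5)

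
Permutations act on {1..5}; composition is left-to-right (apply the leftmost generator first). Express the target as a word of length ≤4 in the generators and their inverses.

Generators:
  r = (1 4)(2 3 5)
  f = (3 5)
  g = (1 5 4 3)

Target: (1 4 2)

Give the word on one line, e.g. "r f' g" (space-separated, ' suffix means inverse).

f g r' g'

  after f: (3 5)
  after g: (1 5)(3 4)
  after r': (1 3)(2 5 4)
  after g': (1 4 2)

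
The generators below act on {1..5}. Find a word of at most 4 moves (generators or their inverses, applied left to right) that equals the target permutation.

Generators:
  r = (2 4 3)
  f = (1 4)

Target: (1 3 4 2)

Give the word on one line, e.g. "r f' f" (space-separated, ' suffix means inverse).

r f r' r'

  after r: (2 4 3)
  after f: (1 4 3 2)
  after r': (1 2)
  after r': (1 3 4 2)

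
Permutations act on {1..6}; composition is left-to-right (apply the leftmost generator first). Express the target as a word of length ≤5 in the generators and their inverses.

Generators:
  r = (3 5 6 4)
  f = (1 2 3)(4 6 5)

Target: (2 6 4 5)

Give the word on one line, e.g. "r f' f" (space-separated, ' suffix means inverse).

f' f' r f'

  after f': (1 3 2)(4 5 6)
  after f': (1 2 3)(4 6 5)
  after r: (1 2 5 3)
  after f': (2 6 4 5)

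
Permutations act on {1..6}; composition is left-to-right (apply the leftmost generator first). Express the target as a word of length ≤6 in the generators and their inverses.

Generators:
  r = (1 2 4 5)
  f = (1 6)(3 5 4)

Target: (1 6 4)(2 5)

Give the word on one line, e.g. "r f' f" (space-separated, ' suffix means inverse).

  after f: (1 6)(3 5 4)
  after f: (3 4 5)
  after f: (1 6)
  after r': (1 6 5 4 2)
  after r': (1 6 4)(2 5)

f f f r' r'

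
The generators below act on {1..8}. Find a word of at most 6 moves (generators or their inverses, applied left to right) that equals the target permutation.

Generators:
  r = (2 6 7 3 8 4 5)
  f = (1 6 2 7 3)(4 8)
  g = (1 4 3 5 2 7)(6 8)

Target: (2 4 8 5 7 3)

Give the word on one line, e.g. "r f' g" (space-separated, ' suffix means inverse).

g r' f g' r'

  after g: (1 4 3 5 2 7)(6 8)
  after r': (1 8 2 6 3 4 7)
  after f: (1 4 3 8 7 6)
  after g': (2 5 3 6 7 8)
  after r': (2 4 8 5 7 3)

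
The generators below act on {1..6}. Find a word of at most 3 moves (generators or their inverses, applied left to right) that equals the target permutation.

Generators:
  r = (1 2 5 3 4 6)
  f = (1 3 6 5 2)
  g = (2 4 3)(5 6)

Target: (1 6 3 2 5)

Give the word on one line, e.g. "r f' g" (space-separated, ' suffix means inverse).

r f' g'

  after r: (1 2 5 3 4 6)
  after f': (1 5)(2 6)(3 4)
  after g': (1 6 3 2 5)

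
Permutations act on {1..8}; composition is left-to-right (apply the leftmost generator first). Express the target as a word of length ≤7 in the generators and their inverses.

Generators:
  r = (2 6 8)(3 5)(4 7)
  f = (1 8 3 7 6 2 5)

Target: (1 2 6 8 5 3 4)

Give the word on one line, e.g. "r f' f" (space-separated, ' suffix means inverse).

r f' f' f' r'

  after r: (2 6 8)(3 5)(4 7)
  after f': (1 5 8 6)(2 7 4 3)
  after f': (1 2 3 6 5)(4 8 7)
  after f': (1 6 2 8 3 7 4)
  after r': (1 2 6 8 5 3 4)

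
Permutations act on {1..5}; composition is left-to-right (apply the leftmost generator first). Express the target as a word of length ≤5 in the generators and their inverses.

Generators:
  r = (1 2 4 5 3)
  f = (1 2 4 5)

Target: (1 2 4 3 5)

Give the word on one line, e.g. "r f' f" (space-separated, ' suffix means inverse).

f r f'

  after f: (1 2 4 5)
  after r: (1 4 3)(2 5)
  after f': (1 2 4 3 5)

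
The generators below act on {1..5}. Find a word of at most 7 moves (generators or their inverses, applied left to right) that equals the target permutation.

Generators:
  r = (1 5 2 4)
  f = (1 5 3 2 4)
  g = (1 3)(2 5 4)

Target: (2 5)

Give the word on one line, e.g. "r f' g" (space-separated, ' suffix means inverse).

r f' g' f' r'

  after r: (1 5 2 4)
  after f': (3 5)
  after g': (1 3 2 4 5)
  after f': (1 5 4)
  after r': (2 5)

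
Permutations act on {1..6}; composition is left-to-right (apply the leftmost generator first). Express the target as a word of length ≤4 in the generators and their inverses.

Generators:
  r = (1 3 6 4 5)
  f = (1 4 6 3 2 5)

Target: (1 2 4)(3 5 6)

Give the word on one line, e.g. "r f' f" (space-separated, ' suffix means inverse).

f' f' r

  after f': (1 5 2 3 6 4)
  after f': (1 2 6)(3 4 5)
  after r: (1 2 4)(3 5 6)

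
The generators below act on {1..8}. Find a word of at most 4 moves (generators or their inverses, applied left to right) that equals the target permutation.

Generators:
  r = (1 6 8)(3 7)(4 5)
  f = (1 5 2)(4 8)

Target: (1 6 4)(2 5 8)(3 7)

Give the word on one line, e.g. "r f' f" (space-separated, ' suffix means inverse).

r f'

  after r: (1 6 8)(3 7)(4 5)
  after f': (1 6 4)(2 5 8)(3 7)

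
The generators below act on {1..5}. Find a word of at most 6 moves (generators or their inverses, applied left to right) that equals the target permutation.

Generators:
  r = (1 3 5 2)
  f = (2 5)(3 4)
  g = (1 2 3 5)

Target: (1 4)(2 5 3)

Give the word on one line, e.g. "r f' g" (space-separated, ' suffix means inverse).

  after g': (1 5 3 2)
  after g': (1 3)(2 5)
  after f: (1 4 3)
  after r': (1 4)(2 5 3)

g' g' f r'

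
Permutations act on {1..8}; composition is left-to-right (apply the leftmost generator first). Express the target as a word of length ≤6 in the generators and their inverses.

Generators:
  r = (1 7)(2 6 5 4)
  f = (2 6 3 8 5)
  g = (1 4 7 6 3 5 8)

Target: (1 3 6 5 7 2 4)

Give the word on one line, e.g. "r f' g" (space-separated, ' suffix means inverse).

g' r g' g'

  after g': (1 8 5 3 6 7 4)
  after r: (1 8 4 7 2 6)(3 5)
  after g': (1 5 6 8)(2 7)
  after g': (1 3 6 5 7 2 4)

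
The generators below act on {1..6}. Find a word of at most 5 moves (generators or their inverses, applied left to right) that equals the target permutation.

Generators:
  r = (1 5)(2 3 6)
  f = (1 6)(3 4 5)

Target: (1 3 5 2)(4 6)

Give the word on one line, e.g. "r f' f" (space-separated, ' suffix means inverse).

  after f': (1 6)(3 5 4)
  after f': (3 4 5)
  after r': (1 5 2 6 3 4)
  after f: (1 3 5 2)(4 6)

f' f' r' f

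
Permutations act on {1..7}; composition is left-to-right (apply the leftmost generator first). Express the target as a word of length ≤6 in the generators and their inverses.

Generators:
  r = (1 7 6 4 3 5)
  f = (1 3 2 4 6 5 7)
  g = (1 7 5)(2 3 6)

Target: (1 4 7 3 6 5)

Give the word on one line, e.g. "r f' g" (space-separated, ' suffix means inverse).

f g g r f

  after f: (1 3 2 4 6 5 7)
  after g: (1 6)(2 4)
  after g: (1 2 4 3 6 7 5)
  after r: (1 2 3 4 5 7)
  after f: (1 4 7 3 6 5)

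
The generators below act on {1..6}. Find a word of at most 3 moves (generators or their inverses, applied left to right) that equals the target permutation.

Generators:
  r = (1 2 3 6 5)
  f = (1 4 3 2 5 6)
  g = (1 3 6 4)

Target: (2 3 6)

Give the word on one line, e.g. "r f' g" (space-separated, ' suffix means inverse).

  after f: (1 4 3 2 5 6)
  after r: (1 4 6 2)
  after g: (2 3 6)

f r g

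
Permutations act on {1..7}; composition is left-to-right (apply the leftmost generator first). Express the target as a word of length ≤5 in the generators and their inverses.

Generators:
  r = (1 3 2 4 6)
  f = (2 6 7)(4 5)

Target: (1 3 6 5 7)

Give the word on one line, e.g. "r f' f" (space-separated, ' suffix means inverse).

  after f': (2 7 6)(4 5)
  after r: (1 3 2 7)(4 5 6)
  after f: (1 3 6 5 7)

f' r f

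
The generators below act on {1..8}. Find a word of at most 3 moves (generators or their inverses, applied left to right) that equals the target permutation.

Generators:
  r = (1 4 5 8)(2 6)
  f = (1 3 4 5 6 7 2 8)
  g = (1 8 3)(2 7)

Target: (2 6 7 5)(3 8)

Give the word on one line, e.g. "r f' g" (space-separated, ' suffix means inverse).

g' f r'

  after g': (1 3 8)(2 7)
  after f: (1 4 5 6 7 8 3)
  after r': (2 6 7 5)(3 8)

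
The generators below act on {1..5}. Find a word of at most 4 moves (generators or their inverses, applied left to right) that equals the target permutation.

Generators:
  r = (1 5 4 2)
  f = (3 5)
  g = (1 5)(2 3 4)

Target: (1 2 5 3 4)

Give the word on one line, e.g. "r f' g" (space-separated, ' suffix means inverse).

  after g': (1 5)(2 4 3)
  after f': (1 3 2 4 5)
  after g': (1 2 3 4)
  after f': (1 2 5 3 4)

g' f' g' f'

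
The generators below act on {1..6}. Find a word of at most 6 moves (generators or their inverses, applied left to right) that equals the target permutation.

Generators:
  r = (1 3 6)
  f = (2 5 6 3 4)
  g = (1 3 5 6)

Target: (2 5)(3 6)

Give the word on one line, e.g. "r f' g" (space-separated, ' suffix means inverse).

f g' f' g' r'

  after f: (2 5 6 3 4)
  after g': (1 6)(2 3 4)
  after f': (1 5 2 6)
  after g': (1 3)(2 5)
  after r': (2 5)(3 6)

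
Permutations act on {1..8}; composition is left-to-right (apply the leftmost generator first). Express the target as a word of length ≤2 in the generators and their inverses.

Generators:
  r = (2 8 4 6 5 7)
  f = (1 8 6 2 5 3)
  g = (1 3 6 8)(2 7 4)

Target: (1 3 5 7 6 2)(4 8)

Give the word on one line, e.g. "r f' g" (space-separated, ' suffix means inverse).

  after r: (2 8 4 6 5 7)
  after f': (1 3 5 7 6 2)(4 8)

r f'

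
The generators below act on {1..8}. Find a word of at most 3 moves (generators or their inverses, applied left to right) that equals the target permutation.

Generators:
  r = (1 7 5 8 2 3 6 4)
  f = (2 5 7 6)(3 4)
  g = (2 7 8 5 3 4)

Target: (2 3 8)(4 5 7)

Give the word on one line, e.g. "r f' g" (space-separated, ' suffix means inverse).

g' g'

  after g': (2 4 3 5 8 7)
  after g': (2 3 8)(4 5 7)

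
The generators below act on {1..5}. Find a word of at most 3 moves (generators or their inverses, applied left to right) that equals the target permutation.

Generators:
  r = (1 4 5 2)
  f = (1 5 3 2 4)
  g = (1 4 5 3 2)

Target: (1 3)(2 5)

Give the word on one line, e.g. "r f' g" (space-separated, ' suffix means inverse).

  after f: (1 5 3 2 4)
  after g: (1 3)(2 5)

f g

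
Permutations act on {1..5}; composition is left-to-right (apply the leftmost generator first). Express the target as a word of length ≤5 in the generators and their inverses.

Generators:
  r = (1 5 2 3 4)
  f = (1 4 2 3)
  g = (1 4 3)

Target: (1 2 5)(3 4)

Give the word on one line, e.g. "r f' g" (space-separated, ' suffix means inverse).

r' g f'

  after r': (1 4 3 2 5)
  after g: (1 3 2 5 4)
  after f': (1 2 5)(3 4)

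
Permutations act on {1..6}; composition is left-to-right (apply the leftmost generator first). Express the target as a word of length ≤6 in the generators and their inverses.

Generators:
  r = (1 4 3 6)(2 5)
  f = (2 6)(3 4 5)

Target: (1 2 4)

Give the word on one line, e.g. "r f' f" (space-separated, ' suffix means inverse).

r f' f' r'

  after r: (1 4 3 6)(2 5)
  after f': (1 3 2 4 5 6)
  after f': (1 5 2 3 6)
  after r': (1 2 4)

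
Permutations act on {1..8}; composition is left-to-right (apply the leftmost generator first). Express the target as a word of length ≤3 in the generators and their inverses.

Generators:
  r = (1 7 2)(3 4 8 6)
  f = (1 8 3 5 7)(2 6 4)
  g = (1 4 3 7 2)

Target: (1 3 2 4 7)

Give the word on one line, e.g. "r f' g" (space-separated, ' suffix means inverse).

  after g: (1 4 3 7 2)
  after g: (1 3 2 4 7)

g g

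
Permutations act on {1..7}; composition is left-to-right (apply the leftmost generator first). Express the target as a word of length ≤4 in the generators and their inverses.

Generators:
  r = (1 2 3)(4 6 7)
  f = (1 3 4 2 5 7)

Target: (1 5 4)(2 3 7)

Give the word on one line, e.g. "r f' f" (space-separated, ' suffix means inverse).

  after f': (1 7 5 2 4 3)
  after f': (1 5 4)(2 3 7)

f' f'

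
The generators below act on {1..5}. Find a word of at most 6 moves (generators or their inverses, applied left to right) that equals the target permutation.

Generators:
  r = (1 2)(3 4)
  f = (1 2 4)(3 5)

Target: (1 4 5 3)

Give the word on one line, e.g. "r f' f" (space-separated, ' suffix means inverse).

r f r' r'

  after r: (1 2)(3 4)
  after f: (1 4 5 3)
  after r': (1 3 2)(4 5)
  after r': (1 4 5 3)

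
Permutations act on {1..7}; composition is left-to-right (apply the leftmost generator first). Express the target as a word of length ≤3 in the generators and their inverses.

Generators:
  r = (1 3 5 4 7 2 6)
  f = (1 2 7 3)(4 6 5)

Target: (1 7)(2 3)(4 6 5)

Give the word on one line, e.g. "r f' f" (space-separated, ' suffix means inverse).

  after f': (1 3 7 2)(4 5 6)
  after f': (1 7)(2 3)(4 6 5)

f' f'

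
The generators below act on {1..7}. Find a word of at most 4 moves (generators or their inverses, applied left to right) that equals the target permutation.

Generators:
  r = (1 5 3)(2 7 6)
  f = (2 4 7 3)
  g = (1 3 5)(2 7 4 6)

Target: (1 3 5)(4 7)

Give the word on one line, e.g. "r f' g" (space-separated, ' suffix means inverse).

r g'

  after r: (1 5 3)(2 7 6)
  after g': (1 3 5)(4 7)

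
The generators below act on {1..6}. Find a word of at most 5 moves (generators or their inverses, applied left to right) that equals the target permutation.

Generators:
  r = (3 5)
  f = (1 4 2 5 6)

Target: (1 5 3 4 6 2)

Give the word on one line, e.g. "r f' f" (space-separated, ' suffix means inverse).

  after r': (3 5)
  after f': (1 6 5 3 2 4)
  after r: (1 6 3 2 4)
  after r: (1 6 5 3 2 4)
  after f': (1 5 3 4 6 2)

r' f' r r f'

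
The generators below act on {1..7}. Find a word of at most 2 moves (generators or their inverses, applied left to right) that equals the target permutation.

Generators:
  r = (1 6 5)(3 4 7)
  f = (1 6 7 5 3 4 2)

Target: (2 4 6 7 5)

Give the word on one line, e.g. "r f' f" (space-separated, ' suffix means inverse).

  after r: (1 6 5)(3 4 7)
  after f': (2 4 6 7 5)

r f'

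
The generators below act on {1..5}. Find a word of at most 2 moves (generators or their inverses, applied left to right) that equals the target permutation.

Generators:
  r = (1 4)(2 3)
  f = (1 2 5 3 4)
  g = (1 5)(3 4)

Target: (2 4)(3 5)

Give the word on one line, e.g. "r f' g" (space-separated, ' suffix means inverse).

  after f': (1 4 3 5 2)
  after r': (2 4)(3 5)

f' r'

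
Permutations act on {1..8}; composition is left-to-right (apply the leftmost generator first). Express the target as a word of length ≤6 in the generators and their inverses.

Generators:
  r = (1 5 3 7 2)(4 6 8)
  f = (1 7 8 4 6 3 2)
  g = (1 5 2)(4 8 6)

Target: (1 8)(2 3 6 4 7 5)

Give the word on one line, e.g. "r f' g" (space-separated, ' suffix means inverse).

  after f': (1 2 3 6 4 8 7)
  after f': (1 3 4 7 2 6 8)
  after r: (1 7)(2 8 5 3 6 4)
  after g: (1 7 5 3 4)(2 6 8)
  after f: (1 8)(2 3 6 4 7 5)

f' f' r g f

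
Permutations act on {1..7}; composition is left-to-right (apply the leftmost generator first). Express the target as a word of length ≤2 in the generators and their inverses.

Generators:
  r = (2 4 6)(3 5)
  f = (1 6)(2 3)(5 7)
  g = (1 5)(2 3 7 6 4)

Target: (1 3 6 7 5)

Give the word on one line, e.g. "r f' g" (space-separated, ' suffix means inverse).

g' r'

  after g': (1 5)(2 4 6 7 3)
  after r': (1 3 6 7 5)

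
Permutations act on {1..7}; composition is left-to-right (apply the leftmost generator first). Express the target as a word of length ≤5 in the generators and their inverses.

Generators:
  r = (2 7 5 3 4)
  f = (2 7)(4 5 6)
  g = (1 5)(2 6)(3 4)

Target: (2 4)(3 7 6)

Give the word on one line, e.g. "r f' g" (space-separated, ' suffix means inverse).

  after r': (2 4 3 5 7)
  after r': (2 3 7 4 5)
  after f': (2 3)(5 7 6)
  after r: (2 4)(3 7 6)

r' r' f' r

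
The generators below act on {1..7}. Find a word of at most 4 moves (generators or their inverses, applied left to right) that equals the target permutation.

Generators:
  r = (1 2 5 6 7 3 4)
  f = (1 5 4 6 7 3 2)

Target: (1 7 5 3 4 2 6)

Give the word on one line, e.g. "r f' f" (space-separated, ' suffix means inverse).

f' f' f'

  after f': (1 2 3 7 6 4 5)
  after f': (1 3 6 5 2 7 4)
  after f': (1 7 5 3 4 2 6)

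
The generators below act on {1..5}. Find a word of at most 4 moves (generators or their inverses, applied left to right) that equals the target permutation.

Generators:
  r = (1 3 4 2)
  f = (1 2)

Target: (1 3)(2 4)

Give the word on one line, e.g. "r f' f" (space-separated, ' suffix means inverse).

  after f: (1 2)
  after r: (2 3 4)
  after r: (1 3 2 4)
  after f: (1 3)(2 4)

f r r f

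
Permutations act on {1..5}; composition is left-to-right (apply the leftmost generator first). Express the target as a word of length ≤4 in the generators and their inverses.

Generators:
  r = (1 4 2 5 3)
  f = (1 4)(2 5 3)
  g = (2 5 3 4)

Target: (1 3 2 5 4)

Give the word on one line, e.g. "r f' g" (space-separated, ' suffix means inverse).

f r f'

  after f: (1 4)(2 5 3)
  after r: (1 2 3 5)
  after f': (1 3 2 5 4)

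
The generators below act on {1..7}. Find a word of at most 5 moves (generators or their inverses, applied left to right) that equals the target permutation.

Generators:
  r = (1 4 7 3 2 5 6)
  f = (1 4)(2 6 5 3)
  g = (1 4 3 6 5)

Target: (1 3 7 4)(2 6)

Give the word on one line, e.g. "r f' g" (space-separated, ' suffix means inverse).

  after g': (1 5 6 3 4)
  after r: (1 6 2 5)(3 7)
  after g': (1 3 7 4)(2 6)

g' r g'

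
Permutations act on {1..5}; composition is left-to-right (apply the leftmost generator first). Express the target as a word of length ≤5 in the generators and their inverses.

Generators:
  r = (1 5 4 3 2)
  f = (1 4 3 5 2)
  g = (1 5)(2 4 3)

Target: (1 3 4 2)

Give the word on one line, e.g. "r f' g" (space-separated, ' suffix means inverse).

  after r': (1 2 3 4 5)
  after g: (1 4)
  after r': (1 5)(2 3 4)
  after f: (1 2 5 4)
  after r': (1 3 4 2)

r' g r' f r'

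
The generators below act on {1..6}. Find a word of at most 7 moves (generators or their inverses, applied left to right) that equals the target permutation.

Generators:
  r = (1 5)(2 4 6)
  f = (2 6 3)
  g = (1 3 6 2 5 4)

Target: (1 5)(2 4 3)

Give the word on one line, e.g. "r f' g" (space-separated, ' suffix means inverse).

f r f r r

  after f: (2 6 3)
  after r: (1 5)(3 4 6)
  after f: (1 5)(2 6)(3 4)
  after r: (3 6 4)
  after r: (1 5)(2 4 3)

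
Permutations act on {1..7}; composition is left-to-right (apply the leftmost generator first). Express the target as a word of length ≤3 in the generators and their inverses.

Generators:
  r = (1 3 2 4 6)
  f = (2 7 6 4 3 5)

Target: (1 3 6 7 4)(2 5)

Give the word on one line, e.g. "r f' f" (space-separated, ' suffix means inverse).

  after f': (2 5 3 4 6 7)
  after r: (1 3 6 7 4)(2 5)

f' r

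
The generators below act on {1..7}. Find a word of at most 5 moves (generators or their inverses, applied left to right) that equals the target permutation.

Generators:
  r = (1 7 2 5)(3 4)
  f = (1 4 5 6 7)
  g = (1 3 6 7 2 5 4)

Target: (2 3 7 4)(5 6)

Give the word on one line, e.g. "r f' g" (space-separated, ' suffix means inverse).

  after g: (1 3 6 7 2 5 4)
  after r: (1 4 7 5 3 6 2)
  after g: (2 3 7 4)(5 6)

g r g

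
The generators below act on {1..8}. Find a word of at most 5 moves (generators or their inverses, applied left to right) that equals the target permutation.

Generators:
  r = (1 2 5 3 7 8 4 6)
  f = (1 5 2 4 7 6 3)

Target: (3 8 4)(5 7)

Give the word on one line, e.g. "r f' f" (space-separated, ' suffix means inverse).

f' f' r

  after f': (1 3 6 7 4 2 5)
  after f': (1 6 4 5 3 7 2)
  after r: (3 8 4)(5 7)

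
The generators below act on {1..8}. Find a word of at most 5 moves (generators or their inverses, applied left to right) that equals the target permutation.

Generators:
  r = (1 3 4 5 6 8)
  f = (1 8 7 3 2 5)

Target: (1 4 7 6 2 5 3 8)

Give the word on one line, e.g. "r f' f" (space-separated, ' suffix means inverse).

  after f': (1 5 2 3 7 8)
  after r': (1 4 3 7 6 5 2)
  after f': (1 4 7 6 2 5 3 8)

f' r' f'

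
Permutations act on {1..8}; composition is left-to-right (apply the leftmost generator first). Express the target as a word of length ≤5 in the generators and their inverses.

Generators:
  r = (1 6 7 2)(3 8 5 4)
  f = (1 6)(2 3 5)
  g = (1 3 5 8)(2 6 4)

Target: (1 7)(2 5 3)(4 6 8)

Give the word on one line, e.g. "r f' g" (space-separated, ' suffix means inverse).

  after f: (1 6)(2 3 5)
  after r': (2 4 5 7 6)(3 8)
  after f: (1 6 3 8 5 7)(2 4)
  after r: (1 7 6 8 4)(2 3 5)
  after f: (1 7)(2 5 3)(4 6 8)

f r' f r f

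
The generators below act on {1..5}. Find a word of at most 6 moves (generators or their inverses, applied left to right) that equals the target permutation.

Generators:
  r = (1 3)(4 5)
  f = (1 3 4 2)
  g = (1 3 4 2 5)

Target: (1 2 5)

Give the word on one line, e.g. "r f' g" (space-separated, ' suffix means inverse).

  after g': (1 5 2 4 3)
  after f': (1 5 4)(2 3)
  after f': (1 5 3 4 2)
  after g': (1 2 5)

g' f' f' g'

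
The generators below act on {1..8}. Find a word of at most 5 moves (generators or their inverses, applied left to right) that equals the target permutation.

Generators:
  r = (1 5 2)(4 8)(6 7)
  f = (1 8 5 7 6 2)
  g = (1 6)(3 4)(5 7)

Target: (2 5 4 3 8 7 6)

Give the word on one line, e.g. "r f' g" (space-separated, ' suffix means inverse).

f' g' r

  after f': (1 2 6 7 5 8)
  after g': (1 2)(3 4)(5 8 6)
  after r: (2 5 4 3 8 7 6)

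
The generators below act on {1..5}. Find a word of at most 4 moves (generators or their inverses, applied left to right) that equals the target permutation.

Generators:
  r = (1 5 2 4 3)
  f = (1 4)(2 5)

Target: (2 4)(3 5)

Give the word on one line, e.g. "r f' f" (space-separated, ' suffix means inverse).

r' f' r

  after r': (1 3 4 2 5)
  after f': (1 3)(4 5)
  after r: (2 4)(3 5)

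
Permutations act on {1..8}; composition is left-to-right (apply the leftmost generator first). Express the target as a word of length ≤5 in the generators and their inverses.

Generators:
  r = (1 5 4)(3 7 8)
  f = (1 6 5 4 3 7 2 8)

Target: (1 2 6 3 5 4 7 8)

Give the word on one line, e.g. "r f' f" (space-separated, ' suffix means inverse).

  after f': (1 8 2 7 3 4 5 6)
  after r: (1 3)(2 8)(5 6)
  after f: (1 7 2)(3 6 4)
  after f: (1 2 6 3 5 4 7 8)

f' r f f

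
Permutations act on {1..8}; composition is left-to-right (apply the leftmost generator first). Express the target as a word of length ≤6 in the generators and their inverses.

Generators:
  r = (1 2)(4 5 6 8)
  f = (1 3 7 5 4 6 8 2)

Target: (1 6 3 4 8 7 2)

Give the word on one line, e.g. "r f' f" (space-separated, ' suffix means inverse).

  after r': (1 2)(4 8 6 5)
  after f': (1 8 4 6 7 3)
  after r: (1 4 8 5 6 7 3 2)
  after f': (1 5 4 6 3 8 7)
  after r: (1 6 3 4 8 7 2)

r' f' r f' r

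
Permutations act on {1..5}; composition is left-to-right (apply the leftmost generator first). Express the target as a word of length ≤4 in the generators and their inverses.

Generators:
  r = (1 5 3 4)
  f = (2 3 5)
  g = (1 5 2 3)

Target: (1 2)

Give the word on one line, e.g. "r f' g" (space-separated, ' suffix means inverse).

  after f': (2 5 3)
  after g': (1 3 5 2)
  after f: (1 5 3 2)
  after f: (1 2)

f' g' f f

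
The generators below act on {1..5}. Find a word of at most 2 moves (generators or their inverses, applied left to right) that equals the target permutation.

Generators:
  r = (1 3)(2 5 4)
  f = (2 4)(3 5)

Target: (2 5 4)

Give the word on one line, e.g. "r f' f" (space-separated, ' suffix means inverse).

r' r'

  after r': (1 3)(2 4 5)
  after r': (2 5 4)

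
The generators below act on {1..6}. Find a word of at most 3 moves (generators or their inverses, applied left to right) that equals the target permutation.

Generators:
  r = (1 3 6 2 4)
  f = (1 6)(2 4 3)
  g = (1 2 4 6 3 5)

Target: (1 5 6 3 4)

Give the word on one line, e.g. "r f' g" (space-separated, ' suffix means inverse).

g' r' f'

  after g': (1 5 3 6 4 2)
  after r': (1 5)(2 4 6)
  after f': (1 5 6 3 4)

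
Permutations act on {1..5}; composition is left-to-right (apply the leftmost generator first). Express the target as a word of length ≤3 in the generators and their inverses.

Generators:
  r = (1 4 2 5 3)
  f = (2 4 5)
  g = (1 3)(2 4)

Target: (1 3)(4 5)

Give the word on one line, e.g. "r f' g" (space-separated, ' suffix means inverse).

  after f': (2 5 4)
  after f': (2 4 5)
  after g': (1 3)(4 5)

f' f' g'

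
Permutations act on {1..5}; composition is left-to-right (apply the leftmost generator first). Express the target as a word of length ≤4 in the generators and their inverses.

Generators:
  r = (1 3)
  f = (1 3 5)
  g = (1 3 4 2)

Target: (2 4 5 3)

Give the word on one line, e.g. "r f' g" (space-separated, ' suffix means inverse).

r' g' r' f'

  after r': (1 3)
  after g': (2 4 3)
  after r': (1 3 2 4)
  after f': (2 4 5 3)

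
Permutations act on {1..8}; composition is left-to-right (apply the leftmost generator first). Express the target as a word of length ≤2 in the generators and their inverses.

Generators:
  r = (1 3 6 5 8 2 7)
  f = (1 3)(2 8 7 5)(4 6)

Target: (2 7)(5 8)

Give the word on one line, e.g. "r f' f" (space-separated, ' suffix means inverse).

  after f: (1 3)(2 8 7 5)(4 6)
  after f: (2 7)(5 8)

f f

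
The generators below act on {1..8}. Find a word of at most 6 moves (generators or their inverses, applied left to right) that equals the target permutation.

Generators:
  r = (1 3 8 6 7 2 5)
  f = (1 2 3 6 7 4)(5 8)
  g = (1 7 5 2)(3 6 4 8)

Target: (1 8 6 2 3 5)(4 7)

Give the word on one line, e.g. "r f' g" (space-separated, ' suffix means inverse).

  after g': (1 2 5 7)(3 8 4 6)
  after r': (1 7 5 6)(4 8)
  after f: (1 4 5 7 8)(2 3 6)
  after r: (1 4)(2 8 3 7 6 5)
  after g: (1 8 6 2 3 5)(4 7)

g' r' f r g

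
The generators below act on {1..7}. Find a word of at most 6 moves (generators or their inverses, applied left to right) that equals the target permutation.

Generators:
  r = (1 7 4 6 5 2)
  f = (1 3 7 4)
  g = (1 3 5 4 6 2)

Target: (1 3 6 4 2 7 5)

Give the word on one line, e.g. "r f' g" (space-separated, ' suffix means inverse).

  after r: (1 7 4 6 5 2)
  after f': (1 3)(2 4 6 5)
  after f': (2 7 3 4 6 5)
  after g: (1 3 6 4 2 7 5)

r f' f' g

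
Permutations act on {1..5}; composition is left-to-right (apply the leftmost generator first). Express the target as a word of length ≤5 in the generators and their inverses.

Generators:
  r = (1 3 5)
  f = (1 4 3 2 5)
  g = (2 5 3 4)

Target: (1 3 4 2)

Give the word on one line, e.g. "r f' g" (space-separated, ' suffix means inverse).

  after r': (1 5 3)
  after f: (2 5)(3 4)
  after g': (4 5)
  after f': (1 5)(2 3 4)
  after r': (1 3 4 2)

r' f g' f' r'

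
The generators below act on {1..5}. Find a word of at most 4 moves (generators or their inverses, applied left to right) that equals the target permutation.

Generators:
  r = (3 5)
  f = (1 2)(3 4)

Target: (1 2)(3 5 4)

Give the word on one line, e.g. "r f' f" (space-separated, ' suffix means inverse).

r f r' r'

  after r: (3 5)
  after f: (1 2)(3 5 4)
  after r': (1 2)(4 5)
  after r': (1 2)(3 5 4)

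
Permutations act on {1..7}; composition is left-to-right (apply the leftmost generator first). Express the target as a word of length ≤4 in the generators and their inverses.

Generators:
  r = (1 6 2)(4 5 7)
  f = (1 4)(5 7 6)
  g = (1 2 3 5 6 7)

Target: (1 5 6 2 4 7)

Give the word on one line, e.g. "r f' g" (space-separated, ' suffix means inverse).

  after r: (1 6 2)(4 5 7)
  after f: (1 5 6 2 4 7)

r f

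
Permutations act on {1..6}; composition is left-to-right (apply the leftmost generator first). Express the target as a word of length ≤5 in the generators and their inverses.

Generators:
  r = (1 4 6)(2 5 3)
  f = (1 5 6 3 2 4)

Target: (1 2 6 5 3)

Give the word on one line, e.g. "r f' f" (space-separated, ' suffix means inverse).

r f' f' r

  after r: (1 4 6)(2 5 3)
  after f': (1 2)(4 5 6)
  after f': (1 3 6 2 4)
  after r: (1 2 6 5 3)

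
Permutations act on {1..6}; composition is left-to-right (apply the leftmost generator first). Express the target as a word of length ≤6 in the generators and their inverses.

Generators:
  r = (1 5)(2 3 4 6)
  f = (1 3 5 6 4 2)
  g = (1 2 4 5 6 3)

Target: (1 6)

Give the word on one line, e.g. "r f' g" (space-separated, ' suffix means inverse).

g' f g' r

  after g': (1 3 6 5 4 2)
  after f: (1 5 2 3 4)
  after g': (1 4 3 2 6 5)
  after r: (1 6)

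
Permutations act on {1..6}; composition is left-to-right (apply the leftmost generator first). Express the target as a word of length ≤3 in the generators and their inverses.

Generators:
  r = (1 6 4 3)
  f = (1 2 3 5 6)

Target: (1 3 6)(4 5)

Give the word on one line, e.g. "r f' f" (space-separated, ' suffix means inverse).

  after f: (1 2 3 5 6)
  after r: (1 2)(3 5 4)
  after f: (1 3 6)(4 5)

f r f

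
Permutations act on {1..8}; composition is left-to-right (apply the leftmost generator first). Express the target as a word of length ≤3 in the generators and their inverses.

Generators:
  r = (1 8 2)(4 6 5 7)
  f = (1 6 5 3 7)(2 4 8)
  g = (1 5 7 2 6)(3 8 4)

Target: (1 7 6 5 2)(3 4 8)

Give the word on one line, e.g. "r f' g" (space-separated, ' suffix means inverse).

g g

  after g: (1 5 7 2 6)(3 8 4)
  after g: (1 7 6 5 2)(3 4 8)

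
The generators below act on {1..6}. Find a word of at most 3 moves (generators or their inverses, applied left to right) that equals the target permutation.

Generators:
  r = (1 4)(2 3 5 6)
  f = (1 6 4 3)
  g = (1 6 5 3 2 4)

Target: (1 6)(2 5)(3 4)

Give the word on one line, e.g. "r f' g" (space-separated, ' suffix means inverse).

  after r: (1 4)(2 3 5 6)
  after r: (2 5)(3 6)
  after f: (1 6)(2 5)(3 4)

r r f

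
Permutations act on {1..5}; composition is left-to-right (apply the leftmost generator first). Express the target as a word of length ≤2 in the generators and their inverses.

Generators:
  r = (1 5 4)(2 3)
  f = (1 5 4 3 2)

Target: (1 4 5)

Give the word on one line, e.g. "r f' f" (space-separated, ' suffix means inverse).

r r

  after r: (1 5 4)(2 3)
  after r: (1 4 5)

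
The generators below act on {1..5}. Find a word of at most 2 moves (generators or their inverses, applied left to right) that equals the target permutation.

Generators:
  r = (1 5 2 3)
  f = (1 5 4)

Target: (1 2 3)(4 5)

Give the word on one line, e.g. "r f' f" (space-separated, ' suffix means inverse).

f r

  after f: (1 5 4)
  after r: (1 2 3)(4 5)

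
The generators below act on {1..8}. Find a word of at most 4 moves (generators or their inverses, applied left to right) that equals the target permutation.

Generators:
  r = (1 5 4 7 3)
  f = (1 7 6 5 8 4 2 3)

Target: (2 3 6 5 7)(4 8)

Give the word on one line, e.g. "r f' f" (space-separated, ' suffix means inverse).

  after r': (1 3 7 4 5)
  after f: (2 3 6 5 7)(4 8)

r' f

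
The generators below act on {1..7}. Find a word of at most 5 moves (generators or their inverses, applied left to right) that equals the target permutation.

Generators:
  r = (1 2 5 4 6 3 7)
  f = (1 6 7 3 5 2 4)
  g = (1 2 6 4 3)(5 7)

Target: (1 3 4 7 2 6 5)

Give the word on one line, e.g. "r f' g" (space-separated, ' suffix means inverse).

f f f

  after f: (1 6 7 3 5 2 4)
  after f: (1 7 5 4 6 3 2)
  after f: (1 3 4 7 2 6 5)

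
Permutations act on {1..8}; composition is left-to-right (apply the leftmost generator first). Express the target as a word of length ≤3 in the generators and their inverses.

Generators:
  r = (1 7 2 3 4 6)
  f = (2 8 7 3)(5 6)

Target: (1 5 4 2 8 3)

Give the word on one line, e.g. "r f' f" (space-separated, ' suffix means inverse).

f' r' f

  after f': (2 3 7 8)(5 6)
  after r': (1 6 5 4 3)(7 8)
  after f: (1 5 4 2 8 3)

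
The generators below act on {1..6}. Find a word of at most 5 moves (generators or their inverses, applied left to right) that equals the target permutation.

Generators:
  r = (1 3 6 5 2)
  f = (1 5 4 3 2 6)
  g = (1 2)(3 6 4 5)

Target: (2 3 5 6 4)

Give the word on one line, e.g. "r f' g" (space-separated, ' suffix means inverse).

  after g: (1 2)(3 6 4 5)
  after g: (3 4)(5 6)
  after r': (1 2 5 3 4)
  after g: (2 3 5 6 4)

g g r' g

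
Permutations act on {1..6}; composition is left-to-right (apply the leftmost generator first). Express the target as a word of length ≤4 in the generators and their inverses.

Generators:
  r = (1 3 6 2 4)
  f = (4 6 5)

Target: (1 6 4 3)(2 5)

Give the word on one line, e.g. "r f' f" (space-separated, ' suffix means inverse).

  after f: (4 6 5)
  after r': (1 4 3)(2 6 5)
  after f': (1 5 2 4 3)
  after f': (1 6 4 3)(2 5)

f r' f' f'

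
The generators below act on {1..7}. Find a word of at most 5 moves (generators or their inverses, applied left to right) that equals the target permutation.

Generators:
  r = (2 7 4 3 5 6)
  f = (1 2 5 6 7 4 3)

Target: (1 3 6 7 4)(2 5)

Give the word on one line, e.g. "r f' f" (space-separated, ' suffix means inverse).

f f r'

  after f: (1 2 5 6 7 4 3)
  after f: (1 5 7 3 2 6 4)
  after r': (1 3 6 7 4)(2 5)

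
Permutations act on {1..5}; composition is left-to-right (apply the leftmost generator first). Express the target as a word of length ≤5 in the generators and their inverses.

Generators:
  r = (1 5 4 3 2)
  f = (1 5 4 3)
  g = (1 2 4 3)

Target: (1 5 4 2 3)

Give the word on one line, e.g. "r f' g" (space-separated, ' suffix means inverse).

  after f: (1 5 4 3)
  after r: (1 4 2)(3 5)
  after f': (1 5 4 2 3)

f r f'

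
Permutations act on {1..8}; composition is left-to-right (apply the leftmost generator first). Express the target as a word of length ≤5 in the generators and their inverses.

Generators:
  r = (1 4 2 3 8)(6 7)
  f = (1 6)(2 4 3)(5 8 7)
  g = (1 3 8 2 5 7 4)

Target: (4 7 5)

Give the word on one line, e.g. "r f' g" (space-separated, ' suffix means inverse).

f' g r r f'

  after f': (1 6)(2 3 4)(5 7 8)
  after g: (1 6 3)(2 8 7)(4 5)
  after r: (1 7 3 4 5 2)(6 8)
  after r: (1 6)(2 4 5 3)(7 8)
  after f': (4 7 5)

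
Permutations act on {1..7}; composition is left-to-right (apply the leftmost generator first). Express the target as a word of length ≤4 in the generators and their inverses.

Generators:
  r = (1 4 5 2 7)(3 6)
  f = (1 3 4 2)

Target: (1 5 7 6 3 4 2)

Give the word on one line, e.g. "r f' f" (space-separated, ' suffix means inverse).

r f r' f

  after r: (1 4 5 2 7)(3 6)
  after f: (1 2 7 3 6 4 5)
  after r': (1 5 7 6)
  after f: (1 5 7 6 3 4 2)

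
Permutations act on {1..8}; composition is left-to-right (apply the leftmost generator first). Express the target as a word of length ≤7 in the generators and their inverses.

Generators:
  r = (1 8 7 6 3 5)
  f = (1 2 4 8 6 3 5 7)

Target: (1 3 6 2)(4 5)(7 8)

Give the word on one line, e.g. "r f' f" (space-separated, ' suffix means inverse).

r f r f r'

  after r: (1 8 7 6 3 5)
  after f: (1 6 5 2 4 8)(3 7)
  after r: (1 3 6)(2 4 7 5)
  after f: (1 5 4)(2 8 6)
  after r': (1 3 6 2)(4 5)(7 8)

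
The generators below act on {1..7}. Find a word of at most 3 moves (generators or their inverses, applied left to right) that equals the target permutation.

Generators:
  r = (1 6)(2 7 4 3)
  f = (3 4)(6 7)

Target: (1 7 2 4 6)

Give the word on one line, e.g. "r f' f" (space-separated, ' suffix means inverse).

r' f'

  after r': (1 6)(2 3 4 7)
  after f': (1 7 2 4 6)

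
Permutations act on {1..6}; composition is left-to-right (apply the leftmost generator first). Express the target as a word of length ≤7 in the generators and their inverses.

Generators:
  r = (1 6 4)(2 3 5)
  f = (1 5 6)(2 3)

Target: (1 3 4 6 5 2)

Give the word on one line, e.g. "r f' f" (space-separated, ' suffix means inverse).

  after r: (1 6 4)(2 3 5)
  after f': (1 5 3)(4 6)
  after r': (1 3 4)(2 5)
  after f: (1 2 6)(3 4 5)
  after f: (1 3 4 6 5 2)

r f' r' f f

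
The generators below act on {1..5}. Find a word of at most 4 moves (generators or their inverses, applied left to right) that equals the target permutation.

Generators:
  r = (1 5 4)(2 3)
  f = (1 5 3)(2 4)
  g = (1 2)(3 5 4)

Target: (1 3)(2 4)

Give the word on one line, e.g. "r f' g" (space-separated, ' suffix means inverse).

  after g: (1 2)(3 5 4)
  after r': (1 3)(2 4)

g r'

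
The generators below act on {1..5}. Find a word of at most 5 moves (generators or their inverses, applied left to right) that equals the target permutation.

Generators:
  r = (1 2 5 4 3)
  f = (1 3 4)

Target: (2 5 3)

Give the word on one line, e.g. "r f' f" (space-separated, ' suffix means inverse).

f' r f'

  after f': (1 4 3)
  after r: (1 3 2 5 4)
  after f': (2 5 3)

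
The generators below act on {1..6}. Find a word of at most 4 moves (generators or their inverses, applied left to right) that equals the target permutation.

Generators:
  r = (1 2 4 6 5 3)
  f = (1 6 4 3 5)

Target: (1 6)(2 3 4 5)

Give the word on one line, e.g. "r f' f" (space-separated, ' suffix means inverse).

  after r: (1 2 4 6 5 3)
  after f': (1 2 6 3 5 4)
  after r': (2 4 3 6 5)
  after f: (1 6)(2 3 4 5)

r f' r' f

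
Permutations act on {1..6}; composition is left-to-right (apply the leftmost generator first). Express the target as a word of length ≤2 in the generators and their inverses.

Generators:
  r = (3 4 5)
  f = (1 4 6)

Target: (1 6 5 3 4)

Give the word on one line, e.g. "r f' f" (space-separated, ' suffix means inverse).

  after f': (1 6 4)
  after r: (1 6 5 3 4)

f' r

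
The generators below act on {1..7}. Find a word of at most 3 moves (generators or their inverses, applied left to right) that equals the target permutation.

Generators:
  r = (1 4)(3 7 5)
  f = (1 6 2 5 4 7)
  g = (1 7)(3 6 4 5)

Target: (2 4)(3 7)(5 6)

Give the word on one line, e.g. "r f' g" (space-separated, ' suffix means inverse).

r' f f

  after r': (1 4)(3 5 7)
  after f: (1 7 3 4 6 2 5)
  after f: (2 4)(3 7)(5 6)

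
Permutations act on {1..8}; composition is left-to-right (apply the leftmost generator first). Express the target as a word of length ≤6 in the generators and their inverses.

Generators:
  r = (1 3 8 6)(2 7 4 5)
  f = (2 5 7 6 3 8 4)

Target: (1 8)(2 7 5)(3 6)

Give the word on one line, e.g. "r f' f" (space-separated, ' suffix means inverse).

f r' f r

  after f: (2 5 7 6 3 8 4)
  after r': (1 6)(2 4 5)(7 8)
  after f: (1 3 8 6)(4 7)
  after r: (1 8)(2 7 5)(3 6)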